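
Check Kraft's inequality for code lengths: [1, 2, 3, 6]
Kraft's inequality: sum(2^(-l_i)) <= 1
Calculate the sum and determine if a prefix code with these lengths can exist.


Sum = 2^(-1) + 2^(-2) + 2^(-3) + 2^(-6)
    = 0.5 + 0.25 + 0.125 + 0.015625
    = 57/64 = 0.890625
Since 0.890625 <= 1, Kraft's inequality IS satisfied.
A prefix code with these lengths CAN exist.

Kraft sum = 0.890625. Satisfied.


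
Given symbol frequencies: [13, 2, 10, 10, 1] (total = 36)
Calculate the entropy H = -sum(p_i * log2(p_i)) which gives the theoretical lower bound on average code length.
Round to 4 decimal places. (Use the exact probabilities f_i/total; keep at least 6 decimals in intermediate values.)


Per-symbol terms -p_i * log2(p_i) with p_i = f_i/36:
  p = 13/36 = 0.361111: log2(p) = -1.469485, -p*log2(p) = 0.530647
  p = 2/36 = 0.055556: log2(p) = -4.169925, -p*log2(p) = 0.231663
  p = 10/36 = 0.277778: log2(p) = -1.847997, -p*log2(p) = 0.513332
  p = 10/36 = 0.277778: log2(p) = -1.847997, -p*log2(p) = 0.513332
  p = 1/36 = 0.027778: log2(p) = -5.169925, -p*log2(p) = 0.143609
H = 0.530647 + 0.231663 + 0.513332 + 0.513332 + 0.143609 = 1.932583

H = 1.9326 bits/symbol


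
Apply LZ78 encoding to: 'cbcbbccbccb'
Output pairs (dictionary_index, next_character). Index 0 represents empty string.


LZ78 encoding steps:
Dictionary: {0: ''}
Step 1: w='' (idx 0), next='c' -> output (0, 'c'), add 'c' as idx 1
Step 2: w='' (idx 0), next='b' -> output (0, 'b'), add 'b' as idx 2
Step 3: w='c' (idx 1), next='b' -> output (1, 'b'), add 'cb' as idx 3
Step 4: w='b' (idx 2), next='c' -> output (2, 'c'), add 'bc' as idx 4
Step 5: w='cb' (idx 3), next='c' -> output (3, 'c'), add 'cbc' as idx 5
Step 6: w='cb' (idx 3), end of input -> output (3, '')


Encoded: [(0, 'c'), (0, 'b'), (1, 'b'), (2, 'c'), (3, 'c'), (3, '')]


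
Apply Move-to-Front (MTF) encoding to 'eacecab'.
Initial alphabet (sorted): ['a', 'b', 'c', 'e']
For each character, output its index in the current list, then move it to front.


MTF encoding:
'e': index 3 in ['a', 'b', 'c', 'e'] -> ['e', 'a', 'b', 'c']
'a': index 1 in ['e', 'a', 'b', 'c'] -> ['a', 'e', 'b', 'c']
'c': index 3 in ['a', 'e', 'b', 'c'] -> ['c', 'a', 'e', 'b']
'e': index 2 in ['c', 'a', 'e', 'b'] -> ['e', 'c', 'a', 'b']
'c': index 1 in ['e', 'c', 'a', 'b'] -> ['c', 'e', 'a', 'b']
'a': index 2 in ['c', 'e', 'a', 'b'] -> ['a', 'c', 'e', 'b']
'b': index 3 in ['a', 'c', 'e', 'b'] -> ['b', 'a', 'c', 'e']


Output: [3, 1, 3, 2, 1, 2, 3]


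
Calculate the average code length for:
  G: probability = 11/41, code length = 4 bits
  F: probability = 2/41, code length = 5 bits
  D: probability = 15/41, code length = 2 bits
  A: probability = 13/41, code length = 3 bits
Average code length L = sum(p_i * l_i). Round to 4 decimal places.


Weighted contributions p_i * l_i:
  G: (11/41) * 4 = 44/41
  F: (2/41) * 5 = 10/41
  D: (15/41) * 2 = 30/41
  A: (13/41) * 3 = 39/41
Sum = (44 + 10 + 30 + 39)/41 = 123/41

L = 123/41 = 3.0000 bits/symbol


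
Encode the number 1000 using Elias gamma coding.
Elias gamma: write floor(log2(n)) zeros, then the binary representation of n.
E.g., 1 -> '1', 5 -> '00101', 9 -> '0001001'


num_bits = floor(log2(1000)) + 1 = 10
leading_zeros = num_bits - 1 = 9
binary(1000) = 1111101000

Elias gamma(1000) = '000000000' + '1111101000' = 0000000001111101000 (19 bits)


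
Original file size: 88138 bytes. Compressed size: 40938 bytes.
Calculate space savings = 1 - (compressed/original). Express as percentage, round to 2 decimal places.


ratio = compressed/original = 40938/88138 = 0.464476
savings = 1 - ratio = 1 - 0.464476 = 0.535524
as a percentage: 0.535524 * 100 = 53.55%

Space savings = 1 - 40938/88138 = 53.55%


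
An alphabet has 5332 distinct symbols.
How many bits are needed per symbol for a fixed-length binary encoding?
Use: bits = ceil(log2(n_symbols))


log2(5332) = 12.3805
Bracket: 2^12 = 4096 < 5332 <= 2^13 = 8192
So ceil(log2(5332)) = 13

bits = ceil(log2(5332)) = ceil(12.3805) = 13 bits


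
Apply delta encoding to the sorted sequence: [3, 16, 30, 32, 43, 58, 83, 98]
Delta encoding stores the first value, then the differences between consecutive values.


First value: 3
Deltas:
  16 - 3 = 13
  30 - 16 = 14
  32 - 30 = 2
  43 - 32 = 11
  58 - 43 = 15
  83 - 58 = 25
  98 - 83 = 15


Delta encoded: [3, 13, 14, 2, 11, 15, 25, 15]


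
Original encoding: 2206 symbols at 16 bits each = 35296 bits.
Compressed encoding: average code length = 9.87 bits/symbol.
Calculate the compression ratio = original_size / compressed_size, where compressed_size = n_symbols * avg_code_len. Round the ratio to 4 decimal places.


original_size = n_symbols * orig_bits = 2206 * 16 = 35296 bits
compressed_size = n_symbols * avg_code_len = 2206 * 9.87 = 21773.22 bits
ratio = original_size / compressed_size = 35296 / 21773.22 = 1.6211

Compression ratio = 1.6211


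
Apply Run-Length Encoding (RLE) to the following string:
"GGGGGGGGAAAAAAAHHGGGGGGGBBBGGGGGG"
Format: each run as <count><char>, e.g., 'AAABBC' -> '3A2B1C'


Scanning runs left to right:
  i=0: run of 'G' x 8 -> '8G'
  i=8: run of 'A' x 7 -> '7A'
  i=15: run of 'H' x 2 -> '2H'
  i=17: run of 'G' x 7 -> '7G'
  i=24: run of 'B' x 3 -> '3B'
  i=27: run of 'G' x 6 -> '6G'

RLE = 8G7A2H7G3B6G


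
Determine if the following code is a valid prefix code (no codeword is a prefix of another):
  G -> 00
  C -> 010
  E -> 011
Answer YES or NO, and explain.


Checking each pair (does one codeword prefix another?):
  G='00' vs C='010': no prefix
  G='00' vs E='011': no prefix
  C='010' vs G='00': no prefix
  C='010' vs E='011': no prefix
  E='011' vs G='00': no prefix
  E='011' vs C='010': no prefix
No violation found over all pairs.

YES -- this is a valid prefix code. No codeword is a prefix of any other codeword.


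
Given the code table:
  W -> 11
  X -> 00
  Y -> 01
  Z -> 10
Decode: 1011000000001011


Decoding:
10 -> Z
11 -> W
00 -> X
00 -> X
00 -> X
00 -> X
10 -> Z
11 -> W


Result: ZWXXXXZW


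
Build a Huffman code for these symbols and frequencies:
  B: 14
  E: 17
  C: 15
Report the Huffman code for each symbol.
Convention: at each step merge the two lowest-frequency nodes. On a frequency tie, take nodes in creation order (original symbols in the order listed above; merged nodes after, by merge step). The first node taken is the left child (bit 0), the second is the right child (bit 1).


Huffman tree construction:
Step 1: Merge B(14) + C(15) = 29
Step 2: Merge E(17) + (B+C)(29) = 46
Read each symbol's code off the tree from the root (left child = 0, right child = 1).

Codes:
  B: 10 (length 2)
  E: 0 (length 1)
  C: 11 (length 2)
Average code length: 75/46 = 1.6304 bits/symbol


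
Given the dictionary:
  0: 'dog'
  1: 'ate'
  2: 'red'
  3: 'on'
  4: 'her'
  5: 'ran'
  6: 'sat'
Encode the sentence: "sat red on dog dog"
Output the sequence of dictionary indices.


Look up each word in the dictionary:
  'sat' -> 6
  'red' -> 2
  'on' -> 3
  'dog' -> 0
  'dog' -> 0

Encoded: [6, 2, 3, 0, 0]


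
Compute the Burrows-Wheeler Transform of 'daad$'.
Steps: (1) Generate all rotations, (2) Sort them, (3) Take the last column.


Rotations (sorted):
  0: $daad -> last char: d
  1: aad$d -> last char: d
  2: ad$da -> last char: a
  3: d$daa -> last char: a
  4: daad$ -> last char: $


BWT = ddaa$


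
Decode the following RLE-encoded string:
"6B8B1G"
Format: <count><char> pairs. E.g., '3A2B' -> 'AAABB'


Expanding each <count><char> pair:
  6B -> 'BBBBBB'
  8B -> 'BBBBBBBB'
  1G -> 'G'

Decoded = BBBBBBBBBBBBBBG


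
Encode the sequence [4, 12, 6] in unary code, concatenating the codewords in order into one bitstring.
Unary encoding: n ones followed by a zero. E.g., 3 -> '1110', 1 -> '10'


Encode each number as n ones followed by a terminating 0:
  4 -> 11110 (5 bits)
  12 -> 1111111111110 (13 bits)
  6 -> 1111110 (7 bits)
Total length = 5 + 13 + 7 = 25 bits.

Unary([4, 12, 6]) = 1111011111111111101111110 (25 bits)


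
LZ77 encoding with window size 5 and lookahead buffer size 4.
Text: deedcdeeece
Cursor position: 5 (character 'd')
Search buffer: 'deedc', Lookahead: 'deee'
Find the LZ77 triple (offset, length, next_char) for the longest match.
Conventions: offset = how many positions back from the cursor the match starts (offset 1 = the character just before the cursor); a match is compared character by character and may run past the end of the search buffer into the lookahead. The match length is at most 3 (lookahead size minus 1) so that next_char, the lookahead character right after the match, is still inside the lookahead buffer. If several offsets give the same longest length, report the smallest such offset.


Try each offset into the search buffer:
  offset=1 (pos 4, char 'c'): match length 0
  offset=2 (pos 3, char 'd'): match length 1
  offset=3 (pos 2, char 'e'): match length 0
  offset=4 (pos 1, char 'e'): match length 0
  offset=5 (pos 0, char 'd'): match length 3
Longest match has length 3 at offset 5.
next_char = character at position 5 + 3 = 8 -> 'e'

Best match: offset=5, length=3 (matching 'dee' starting at position 0)
LZ77 triple: (5, 3, 'e')


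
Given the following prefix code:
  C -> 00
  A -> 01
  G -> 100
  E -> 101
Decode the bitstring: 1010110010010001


Decoding step by step:
Bits 101 -> E
Bits 01 -> A
Bits 100 -> G
Bits 100 -> G
Bits 100 -> G
Bits 01 -> A


Decoded message: EAGGGA


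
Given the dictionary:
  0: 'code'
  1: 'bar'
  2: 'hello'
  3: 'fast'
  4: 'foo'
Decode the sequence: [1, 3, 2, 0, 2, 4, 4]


Look up each index in the dictionary:
  1 -> 'bar'
  3 -> 'fast'
  2 -> 'hello'
  0 -> 'code'
  2 -> 'hello'
  4 -> 'foo'
  4 -> 'foo'

Decoded: "bar fast hello code hello foo foo"


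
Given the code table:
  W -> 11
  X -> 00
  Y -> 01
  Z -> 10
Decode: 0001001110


Decoding:
00 -> X
01 -> Y
00 -> X
11 -> W
10 -> Z


Result: XYXWZ


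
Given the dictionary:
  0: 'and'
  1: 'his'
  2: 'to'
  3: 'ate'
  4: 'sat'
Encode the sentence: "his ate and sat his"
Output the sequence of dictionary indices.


Look up each word in the dictionary:
  'his' -> 1
  'ate' -> 3
  'and' -> 0
  'sat' -> 4
  'his' -> 1

Encoded: [1, 3, 0, 4, 1]


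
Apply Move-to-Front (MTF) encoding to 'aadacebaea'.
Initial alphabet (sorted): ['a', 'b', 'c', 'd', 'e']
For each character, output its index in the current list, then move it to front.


MTF encoding:
'a': index 0 in ['a', 'b', 'c', 'd', 'e'] -> ['a', 'b', 'c', 'd', 'e']
'a': index 0 in ['a', 'b', 'c', 'd', 'e'] -> ['a', 'b', 'c', 'd', 'e']
'd': index 3 in ['a', 'b', 'c', 'd', 'e'] -> ['d', 'a', 'b', 'c', 'e']
'a': index 1 in ['d', 'a', 'b', 'c', 'e'] -> ['a', 'd', 'b', 'c', 'e']
'c': index 3 in ['a', 'd', 'b', 'c', 'e'] -> ['c', 'a', 'd', 'b', 'e']
'e': index 4 in ['c', 'a', 'd', 'b', 'e'] -> ['e', 'c', 'a', 'd', 'b']
'b': index 4 in ['e', 'c', 'a', 'd', 'b'] -> ['b', 'e', 'c', 'a', 'd']
'a': index 3 in ['b', 'e', 'c', 'a', 'd'] -> ['a', 'b', 'e', 'c', 'd']
'e': index 2 in ['a', 'b', 'e', 'c', 'd'] -> ['e', 'a', 'b', 'c', 'd']
'a': index 1 in ['e', 'a', 'b', 'c', 'd'] -> ['a', 'e', 'b', 'c', 'd']


Output: [0, 0, 3, 1, 3, 4, 4, 3, 2, 1]


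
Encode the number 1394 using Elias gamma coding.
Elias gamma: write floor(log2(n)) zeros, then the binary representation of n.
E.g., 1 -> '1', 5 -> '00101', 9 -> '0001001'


num_bits = floor(log2(1394)) + 1 = 11
leading_zeros = num_bits - 1 = 10
binary(1394) = 10101110010

Elias gamma(1394) = '0000000000' + '10101110010' = 000000000010101110010 (21 bits)


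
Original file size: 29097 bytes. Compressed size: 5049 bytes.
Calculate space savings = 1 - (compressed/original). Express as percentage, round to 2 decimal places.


ratio = compressed/original = 5049/29097 = 0.173523
savings = 1 - ratio = 1 - 0.173523 = 0.826477
as a percentage: 0.826477 * 100 = 82.65%

Space savings = 1 - 5049/29097 = 82.65%


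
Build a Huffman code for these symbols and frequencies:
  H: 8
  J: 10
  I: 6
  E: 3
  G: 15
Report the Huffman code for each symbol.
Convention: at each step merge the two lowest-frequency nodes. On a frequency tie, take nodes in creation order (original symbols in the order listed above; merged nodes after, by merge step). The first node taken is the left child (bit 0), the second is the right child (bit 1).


Huffman tree construction:
Step 1: Merge E(3) + I(6) = 9
Step 2: Merge H(8) + (E+I)(9) = 17
Step 3: Merge J(10) + G(15) = 25
Step 4: Merge (H+(E+I))(17) + (J+G)(25) = 42
Read each symbol's code off the tree from the root (left child = 0, right child = 1).

Codes:
  H: 00 (length 2)
  J: 10 (length 2)
  I: 011 (length 3)
  E: 010 (length 3)
  G: 11 (length 2)
Average code length: 93/42 = 2.2143 bits/symbol


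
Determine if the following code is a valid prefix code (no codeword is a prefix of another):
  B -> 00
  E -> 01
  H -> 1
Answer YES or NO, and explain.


Checking each pair (does one codeword prefix another?):
  B='00' vs E='01': no prefix
  B='00' vs H='1': no prefix
  E='01' vs B='00': no prefix
  E='01' vs H='1': no prefix
  H='1' vs B='00': no prefix
  H='1' vs E='01': no prefix
No violation found over all pairs.

YES -- this is a valid prefix code. No codeword is a prefix of any other codeword.


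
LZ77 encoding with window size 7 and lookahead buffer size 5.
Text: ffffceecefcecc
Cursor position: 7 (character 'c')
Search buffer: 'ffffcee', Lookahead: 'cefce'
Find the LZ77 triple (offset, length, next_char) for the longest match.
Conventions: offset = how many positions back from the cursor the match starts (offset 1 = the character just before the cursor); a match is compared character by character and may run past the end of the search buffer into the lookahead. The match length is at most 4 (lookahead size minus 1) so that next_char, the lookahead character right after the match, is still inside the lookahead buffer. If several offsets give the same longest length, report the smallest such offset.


Try each offset into the search buffer:
  offset=1 (pos 6, char 'e'): match length 0
  offset=2 (pos 5, char 'e'): match length 0
  offset=3 (pos 4, char 'c'): match length 2
  offset=4 (pos 3, char 'f'): match length 0
  offset=5 (pos 2, char 'f'): match length 0
  offset=6 (pos 1, char 'f'): match length 0
  offset=7 (pos 0, char 'f'): match length 0
Longest match has length 2 at offset 3.
next_char = character at position 7 + 2 = 9 -> 'f'

Best match: offset=3, length=2 (matching 'ce' starting at position 4)
LZ77 triple: (3, 2, 'f')


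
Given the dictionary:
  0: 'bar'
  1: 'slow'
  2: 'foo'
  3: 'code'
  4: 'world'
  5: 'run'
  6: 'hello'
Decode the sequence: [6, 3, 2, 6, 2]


Look up each index in the dictionary:
  6 -> 'hello'
  3 -> 'code'
  2 -> 'foo'
  6 -> 'hello'
  2 -> 'foo'

Decoded: "hello code foo hello foo"


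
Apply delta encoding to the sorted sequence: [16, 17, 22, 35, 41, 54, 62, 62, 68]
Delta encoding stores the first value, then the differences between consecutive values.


First value: 16
Deltas:
  17 - 16 = 1
  22 - 17 = 5
  35 - 22 = 13
  41 - 35 = 6
  54 - 41 = 13
  62 - 54 = 8
  62 - 62 = 0
  68 - 62 = 6


Delta encoded: [16, 1, 5, 13, 6, 13, 8, 0, 6]


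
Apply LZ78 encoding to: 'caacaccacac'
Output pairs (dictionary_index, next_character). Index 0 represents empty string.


LZ78 encoding steps:
Dictionary: {0: ''}
Step 1: w='' (idx 0), next='c' -> output (0, 'c'), add 'c' as idx 1
Step 2: w='' (idx 0), next='a' -> output (0, 'a'), add 'a' as idx 2
Step 3: w='a' (idx 2), next='c' -> output (2, 'c'), add 'ac' as idx 3
Step 4: w='ac' (idx 3), next='c' -> output (3, 'c'), add 'acc' as idx 4
Step 5: w='ac' (idx 3), next='a' -> output (3, 'a'), add 'aca' as idx 5
Step 6: w='c' (idx 1), end of input -> output (1, '')


Encoded: [(0, 'c'), (0, 'a'), (2, 'c'), (3, 'c'), (3, 'a'), (1, '')]


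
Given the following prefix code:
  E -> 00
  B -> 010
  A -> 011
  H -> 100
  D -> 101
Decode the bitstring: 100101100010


Decoding step by step:
Bits 100 -> H
Bits 101 -> D
Bits 100 -> H
Bits 010 -> B


Decoded message: HDHB


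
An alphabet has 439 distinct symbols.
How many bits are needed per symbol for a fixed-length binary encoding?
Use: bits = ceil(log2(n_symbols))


log2(439) = 8.7781
Bracket: 2^8 = 256 < 439 <= 2^9 = 512
So ceil(log2(439)) = 9

bits = ceil(log2(439)) = ceil(8.7781) = 9 bits


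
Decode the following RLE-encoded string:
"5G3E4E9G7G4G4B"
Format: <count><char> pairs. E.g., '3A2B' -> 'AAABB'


Expanding each <count><char> pair:
  5G -> 'GGGGG'
  3E -> 'EEE'
  4E -> 'EEEE'
  9G -> 'GGGGGGGGG'
  7G -> 'GGGGGGG'
  4G -> 'GGGG'
  4B -> 'BBBB'

Decoded = GGGGGEEEEEEEGGGGGGGGGGGGGGGGGGGGBBBB


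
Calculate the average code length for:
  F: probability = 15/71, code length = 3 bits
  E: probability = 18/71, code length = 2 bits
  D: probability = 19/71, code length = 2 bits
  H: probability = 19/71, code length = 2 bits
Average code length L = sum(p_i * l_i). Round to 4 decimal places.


Weighted contributions p_i * l_i:
  F: (15/71) * 3 = 45/71
  E: (18/71) * 2 = 36/71
  D: (19/71) * 2 = 38/71
  H: (19/71) * 2 = 38/71
Sum = (45 + 36 + 38 + 38)/71 = 157/71

L = 157/71 = 2.2113 bits/symbol


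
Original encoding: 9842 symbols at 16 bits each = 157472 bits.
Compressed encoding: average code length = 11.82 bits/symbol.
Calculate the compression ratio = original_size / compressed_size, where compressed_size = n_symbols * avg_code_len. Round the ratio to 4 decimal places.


original_size = n_symbols * orig_bits = 9842 * 16 = 157472 bits
compressed_size = n_symbols * avg_code_len = 9842 * 11.82 = 116332.44 bits
ratio = original_size / compressed_size = 157472 / 116332.44 = 1.3536

Compression ratio = 1.3536


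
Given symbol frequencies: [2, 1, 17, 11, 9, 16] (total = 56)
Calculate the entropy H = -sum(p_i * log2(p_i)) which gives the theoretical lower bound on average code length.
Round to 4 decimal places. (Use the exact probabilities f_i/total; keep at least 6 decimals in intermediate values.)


Per-symbol terms -p_i * log2(p_i) with p_i = f_i/56:
  p = 2/56 = 0.035714: log2(p) = -4.807355, -p*log2(p) = 0.171691
  p = 1/56 = 0.017857: log2(p) = -5.807355, -p*log2(p) = 0.103703
  p = 17/56 = 0.303571: log2(p) = -1.719892, -p*log2(p) = 0.522110
  p = 11/56 = 0.196429: log2(p) = -2.347923, -p*log2(p) = 0.461199
  p = 9/56 = 0.160714: log2(p) = -2.637430, -p*log2(p) = 0.423873
  p = 16/56 = 0.285714: log2(p) = -1.807355, -p*log2(p) = 0.516387
H = 0.171691 + 0.103703 + 0.522110 + 0.461199 + 0.423873 + 0.516387 = 2.198963

H = 2.199 bits/symbol


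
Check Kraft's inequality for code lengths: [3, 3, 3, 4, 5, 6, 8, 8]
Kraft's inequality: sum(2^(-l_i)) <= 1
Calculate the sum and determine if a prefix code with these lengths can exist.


Sum = 2^(-3) + 2^(-3) + 2^(-3) + 2^(-4) + 2^(-5) + 2^(-6) + 2^(-8) + 2^(-8)
    = 0.125 + 0.125 + 0.125 + 0.0625 + 0.03125 + 0.015625 + 0.00390625 + 0.00390625
    = 126/256 = 0.4921875
Since 0.4921875 <= 1, Kraft's inequality IS satisfied.
A prefix code with these lengths CAN exist.

Kraft sum = 0.4921875. Satisfied.


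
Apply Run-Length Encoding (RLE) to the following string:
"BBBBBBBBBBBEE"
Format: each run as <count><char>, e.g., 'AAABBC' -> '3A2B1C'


Scanning runs left to right:
  i=0: run of 'B' x 11 -> '11B'
  i=11: run of 'E' x 2 -> '2E'

RLE = 11B2E


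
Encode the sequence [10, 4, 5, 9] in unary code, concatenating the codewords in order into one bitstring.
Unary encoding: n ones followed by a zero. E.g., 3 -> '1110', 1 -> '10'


Encode each number as n ones followed by a terminating 0:
  10 -> 11111111110 (11 bits)
  4 -> 11110 (5 bits)
  5 -> 111110 (6 bits)
  9 -> 1111111110 (10 bits)
Total length = 11 + 5 + 6 + 10 = 32 bits.

Unary([10, 4, 5, 9]) = 11111111110111101111101111111110 (32 bits)


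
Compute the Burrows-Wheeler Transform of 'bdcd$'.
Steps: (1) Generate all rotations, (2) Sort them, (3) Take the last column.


Rotations (sorted):
  0: $bdcd -> last char: d
  1: bdcd$ -> last char: $
  2: cd$bd -> last char: d
  3: d$bdc -> last char: c
  4: dcd$b -> last char: b


BWT = d$dcb


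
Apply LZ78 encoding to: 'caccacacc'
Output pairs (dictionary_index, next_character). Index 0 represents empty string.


LZ78 encoding steps:
Dictionary: {0: ''}
Step 1: w='' (idx 0), next='c' -> output (0, 'c'), add 'c' as idx 1
Step 2: w='' (idx 0), next='a' -> output (0, 'a'), add 'a' as idx 2
Step 3: w='c' (idx 1), next='c' -> output (1, 'c'), add 'cc' as idx 3
Step 4: w='a' (idx 2), next='c' -> output (2, 'c'), add 'ac' as idx 4
Step 5: w='ac' (idx 4), next='c' -> output (4, 'c'), add 'acc' as idx 5


Encoded: [(0, 'c'), (0, 'a'), (1, 'c'), (2, 'c'), (4, 'c')]


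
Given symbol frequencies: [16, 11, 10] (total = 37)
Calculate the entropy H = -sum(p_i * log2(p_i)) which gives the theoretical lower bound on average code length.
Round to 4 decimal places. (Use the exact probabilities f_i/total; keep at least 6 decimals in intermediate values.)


Per-symbol terms -p_i * log2(p_i) with p_i = f_i/37:
  p = 16/37 = 0.432432: log2(p) = -1.209453, -p*log2(p) = 0.523007
  p = 11/37 = 0.297297: log2(p) = -1.750022, -p*log2(p) = 0.520277
  p = 10/37 = 0.270270: log2(p) = -1.887525, -p*log2(p) = 0.510142
H = 0.523007 + 0.520277 + 0.510142 = 1.553426

H = 1.5534 bits/symbol


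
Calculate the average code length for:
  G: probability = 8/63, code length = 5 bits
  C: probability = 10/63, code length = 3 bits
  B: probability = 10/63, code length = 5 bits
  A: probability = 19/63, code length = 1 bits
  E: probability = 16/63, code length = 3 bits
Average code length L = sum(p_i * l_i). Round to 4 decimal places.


Weighted contributions p_i * l_i:
  G: (8/63) * 5 = 40/63
  C: (10/63) * 3 = 30/63
  B: (10/63) * 5 = 50/63
  A: (19/63) * 1 = 19/63
  E: (16/63) * 3 = 48/63
Sum = (40 + 30 + 50 + 19 + 48)/63 = 187/63

L = 187/63 = 2.9683 bits/symbol


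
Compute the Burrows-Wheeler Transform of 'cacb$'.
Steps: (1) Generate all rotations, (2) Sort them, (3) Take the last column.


Rotations (sorted):
  0: $cacb -> last char: b
  1: acb$c -> last char: c
  2: b$cac -> last char: c
  3: cacb$ -> last char: $
  4: cb$ca -> last char: a


BWT = bcc$a


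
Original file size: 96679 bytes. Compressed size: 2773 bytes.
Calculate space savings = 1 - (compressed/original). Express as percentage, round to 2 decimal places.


ratio = compressed/original = 2773/96679 = 0.028683
savings = 1 - ratio = 1 - 0.028683 = 0.971317
as a percentage: 0.971317 * 100 = 97.13%

Space savings = 1 - 2773/96679 = 97.13%


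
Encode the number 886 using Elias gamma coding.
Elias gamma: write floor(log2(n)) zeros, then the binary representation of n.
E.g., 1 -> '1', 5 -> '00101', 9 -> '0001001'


num_bits = floor(log2(886)) + 1 = 10
leading_zeros = num_bits - 1 = 9
binary(886) = 1101110110

Elias gamma(886) = '000000000' + '1101110110' = 0000000001101110110 (19 bits)


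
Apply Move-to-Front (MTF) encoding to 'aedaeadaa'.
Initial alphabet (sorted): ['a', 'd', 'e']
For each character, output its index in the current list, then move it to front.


MTF encoding:
'a': index 0 in ['a', 'd', 'e'] -> ['a', 'd', 'e']
'e': index 2 in ['a', 'd', 'e'] -> ['e', 'a', 'd']
'd': index 2 in ['e', 'a', 'd'] -> ['d', 'e', 'a']
'a': index 2 in ['d', 'e', 'a'] -> ['a', 'd', 'e']
'e': index 2 in ['a', 'd', 'e'] -> ['e', 'a', 'd']
'a': index 1 in ['e', 'a', 'd'] -> ['a', 'e', 'd']
'd': index 2 in ['a', 'e', 'd'] -> ['d', 'a', 'e']
'a': index 1 in ['d', 'a', 'e'] -> ['a', 'd', 'e']
'a': index 0 in ['a', 'd', 'e'] -> ['a', 'd', 'e']


Output: [0, 2, 2, 2, 2, 1, 2, 1, 0]


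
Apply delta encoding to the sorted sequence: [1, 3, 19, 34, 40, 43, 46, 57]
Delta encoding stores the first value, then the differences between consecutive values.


First value: 1
Deltas:
  3 - 1 = 2
  19 - 3 = 16
  34 - 19 = 15
  40 - 34 = 6
  43 - 40 = 3
  46 - 43 = 3
  57 - 46 = 11


Delta encoded: [1, 2, 16, 15, 6, 3, 3, 11]


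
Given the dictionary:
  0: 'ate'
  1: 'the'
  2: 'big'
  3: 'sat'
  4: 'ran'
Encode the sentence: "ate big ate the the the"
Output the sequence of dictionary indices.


Look up each word in the dictionary:
  'ate' -> 0
  'big' -> 2
  'ate' -> 0
  'the' -> 1
  'the' -> 1
  'the' -> 1

Encoded: [0, 2, 0, 1, 1, 1]


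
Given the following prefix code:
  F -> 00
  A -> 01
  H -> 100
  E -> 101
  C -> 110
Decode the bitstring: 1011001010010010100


Decoding step by step:
Bits 101 -> E
Bits 100 -> H
Bits 101 -> E
Bits 00 -> F
Bits 100 -> H
Bits 101 -> E
Bits 00 -> F


Decoded message: EHEFHEF


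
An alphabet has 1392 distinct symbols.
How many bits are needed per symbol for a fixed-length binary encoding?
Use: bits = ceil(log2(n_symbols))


log2(1392) = 10.4429
Bracket: 2^10 = 1024 < 1392 <= 2^11 = 2048
So ceil(log2(1392)) = 11

bits = ceil(log2(1392)) = ceil(10.4429) = 11 bits


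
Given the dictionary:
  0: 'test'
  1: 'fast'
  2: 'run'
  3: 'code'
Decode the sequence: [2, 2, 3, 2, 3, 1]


Look up each index in the dictionary:
  2 -> 'run'
  2 -> 'run'
  3 -> 'code'
  2 -> 'run'
  3 -> 'code'
  1 -> 'fast'

Decoded: "run run code run code fast"


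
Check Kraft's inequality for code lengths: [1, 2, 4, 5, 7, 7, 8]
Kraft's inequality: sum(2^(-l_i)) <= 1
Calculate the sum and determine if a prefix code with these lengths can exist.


Sum = 2^(-1) + 2^(-2) + 2^(-4) + 2^(-5) + 2^(-7) + 2^(-7) + 2^(-8)
    = 0.5 + 0.25 + 0.0625 + 0.03125 + 0.0078125 + 0.0078125 + 0.00390625
    = 221/256 = 0.86328125
Since 0.86328125 <= 1, Kraft's inequality IS satisfied.
A prefix code with these lengths CAN exist.

Kraft sum = 0.86328125. Satisfied.


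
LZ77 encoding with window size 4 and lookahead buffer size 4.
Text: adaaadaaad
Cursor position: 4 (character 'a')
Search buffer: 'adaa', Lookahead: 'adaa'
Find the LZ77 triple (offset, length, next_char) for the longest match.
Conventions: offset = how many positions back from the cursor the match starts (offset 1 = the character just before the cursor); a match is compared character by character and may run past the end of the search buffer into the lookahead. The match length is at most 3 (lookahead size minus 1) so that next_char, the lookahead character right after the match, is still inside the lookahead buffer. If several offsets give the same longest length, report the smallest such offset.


Try each offset into the search buffer:
  offset=1 (pos 3, char 'a'): match length 1
  offset=2 (pos 2, char 'a'): match length 1
  offset=3 (pos 1, char 'd'): match length 0
  offset=4 (pos 0, char 'a'): match length 3
Longest match has length 3 at offset 4.
next_char = character at position 4 + 3 = 7 -> 'a'

Best match: offset=4, length=3 (matching 'ada' starting at position 0)
LZ77 triple: (4, 3, 'a')


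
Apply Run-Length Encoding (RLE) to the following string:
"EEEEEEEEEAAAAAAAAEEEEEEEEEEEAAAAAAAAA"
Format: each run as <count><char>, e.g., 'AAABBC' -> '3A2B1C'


Scanning runs left to right:
  i=0: run of 'E' x 9 -> '9E'
  i=9: run of 'A' x 8 -> '8A'
  i=17: run of 'E' x 11 -> '11E'
  i=28: run of 'A' x 9 -> '9A'

RLE = 9E8A11E9A


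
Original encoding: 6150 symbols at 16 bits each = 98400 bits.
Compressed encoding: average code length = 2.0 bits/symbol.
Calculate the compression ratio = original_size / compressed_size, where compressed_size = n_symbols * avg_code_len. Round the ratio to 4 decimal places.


original_size = n_symbols * orig_bits = 6150 * 16 = 98400 bits
compressed_size = n_symbols * avg_code_len = 6150 * 2.0 = 12300.0 bits
ratio = original_size / compressed_size = 98400 / 12300.0 = 8.0

Compression ratio = 8.0


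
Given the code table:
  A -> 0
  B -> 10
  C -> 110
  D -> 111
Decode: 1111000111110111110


Decoding:
111 -> D
10 -> B
0 -> A
0 -> A
111 -> D
110 -> C
111 -> D
110 -> C


Result: DBAADCDC


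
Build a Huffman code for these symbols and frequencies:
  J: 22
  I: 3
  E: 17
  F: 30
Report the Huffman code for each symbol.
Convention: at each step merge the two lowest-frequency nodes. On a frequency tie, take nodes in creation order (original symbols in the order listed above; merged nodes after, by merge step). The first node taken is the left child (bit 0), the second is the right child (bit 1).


Huffman tree construction:
Step 1: Merge I(3) + E(17) = 20
Step 2: Merge (I+E)(20) + J(22) = 42
Step 3: Merge F(30) + ((I+E)+J)(42) = 72
Read each symbol's code off the tree from the root (left child = 0, right child = 1).

Codes:
  J: 11 (length 2)
  I: 100 (length 3)
  E: 101 (length 3)
  F: 0 (length 1)
Average code length: 134/72 = 1.8611 bits/symbol


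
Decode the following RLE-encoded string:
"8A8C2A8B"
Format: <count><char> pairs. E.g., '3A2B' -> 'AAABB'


Expanding each <count><char> pair:
  8A -> 'AAAAAAAA'
  8C -> 'CCCCCCCC'
  2A -> 'AA'
  8B -> 'BBBBBBBB'

Decoded = AAAAAAAACCCCCCCCAABBBBBBBB


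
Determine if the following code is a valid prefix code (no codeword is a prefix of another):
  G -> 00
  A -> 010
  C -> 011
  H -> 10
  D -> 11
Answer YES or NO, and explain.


Checking each pair (does one codeword prefix another?):
  G='00' vs A='010': no prefix
  G='00' vs C='011': no prefix
  G='00' vs H='10': no prefix
  G='00' vs D='11': no prefix
  A='010' vs G='00': no prefix
  A='010' vs C='011': no prefix
  A='010' vs H='10': no prefix
  A='010' vs D='11': no prefix
  C='011' vs G='00': no prefix
  C='011' vs A='010': no prefix
  C='011' vs H='10': no prefix
  C='011' vs D='11': no prefix
  H='10' vs G='00': no prefix
  H='10' vs A='010': no prefix
  H='10' vs C='011': no prefix
  H='10' vs D='11': no prefix
  D='11' vs G='00': no prefix
  D='11' vs A='010': no prefix
  D='11' vs C='011': no prefix
  D='11' vs H='10': no prefix
No violation found over all pairs.

YES -- this is a valid prefix code. No codeword is a prefix of any other codeword.


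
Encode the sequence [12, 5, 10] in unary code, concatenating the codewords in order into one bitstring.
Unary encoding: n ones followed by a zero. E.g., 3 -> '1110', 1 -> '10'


Encode each number as n ones followed by a terminating 0:
  12 -> 1111111111110 (13 bits)
  5 -> 111110 (6 bits)
  10 -> 11111111110 (11 bits)
Total length = 13 + 6 + 11 = 30 bits.

Unary([12, 5, 10]) = 111111111111011111011111111110 (30 bits)


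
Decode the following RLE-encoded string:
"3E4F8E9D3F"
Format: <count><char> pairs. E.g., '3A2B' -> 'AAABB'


Expanding each <count><char> pair:
  3E -> 'EEE'
  4F -> 'FFFF'
  8E -> 'EEEEEEEE'
  9D -> 'DDDDDDDDD'
  3F -> 'FFF'

Decoded = EEEFFFFEEEEEEEEDDDDDDDDDFFF


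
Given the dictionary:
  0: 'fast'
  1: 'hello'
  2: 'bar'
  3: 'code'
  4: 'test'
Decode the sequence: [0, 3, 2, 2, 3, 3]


Look up each index in the dictionary:
  0 -> 'fast'
  3 -> 'code'
  2 -> 'bar'
  2 -> 'bar'
  3 -> 'code'
  3 -> 'code'

Decoded: "fast code bar bar code code"


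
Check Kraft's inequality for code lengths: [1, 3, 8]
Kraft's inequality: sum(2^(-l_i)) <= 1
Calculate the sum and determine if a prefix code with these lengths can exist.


Sum = 2^(-1) + 2^(-3) + 2^(-8)
    = 0.5 + 0.125 + 0.00390625
    = 161/256 = 0.62890625
Since 0.62890625 <= 1, Kraft's inequality IS satisfied.
A prefix code with these lengths CAN exist.

Kraft sum = 0.62890625. Satisfied.


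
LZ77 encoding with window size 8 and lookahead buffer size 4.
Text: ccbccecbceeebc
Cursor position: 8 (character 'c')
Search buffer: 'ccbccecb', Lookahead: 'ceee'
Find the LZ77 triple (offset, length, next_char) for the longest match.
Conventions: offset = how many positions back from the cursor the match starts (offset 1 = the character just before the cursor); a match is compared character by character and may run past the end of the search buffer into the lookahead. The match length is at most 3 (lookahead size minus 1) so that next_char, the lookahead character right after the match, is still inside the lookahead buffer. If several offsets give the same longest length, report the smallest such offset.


Try each offset into the search buffer:
  offset=1 (pos 7, char 'b'): match length 0
  offset=2 (pos 6, char 'c'): match length 1
  offset=3 (pos 5, char 'e'): match length 0
  offset=4 (pos 4, char 'c'): match length 2
  offset=5 (pos 3, char 'c'): match length 1
  offset=6 (pos 2, char 'b'): match length 0
  offset=7 (pos 1, char 'c'): match length 1
  offset=8 (pos 0, char 'c'): match length 1
Longest match has length 2 at offset 4.
next_char = character at position 8 + 2 = 10 -> 'e'

Best match: offset=4, length=2 (matching 'ce' starting at position 4)
LZ77 triple: (4, 2, 'e')


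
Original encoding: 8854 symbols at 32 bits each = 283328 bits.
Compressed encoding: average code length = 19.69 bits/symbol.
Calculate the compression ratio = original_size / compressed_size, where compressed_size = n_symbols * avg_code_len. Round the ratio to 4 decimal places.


original_size = n_symbols * orig_bits = 8854 * 32 = 283328 bits
compressed_size = n_symbols * avg_code_len = 8854 * 19.69 = 174335.26 bits
ratio = original_size / compressed_size = 283328 / 174335.26 = 1.6252

Compression ratio = 1.6252


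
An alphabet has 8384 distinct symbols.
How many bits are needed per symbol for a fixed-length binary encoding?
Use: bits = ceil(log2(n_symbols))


log2(8384) = 13.0334
Bracket: 2^13 = 8192 < 8384 <= 2^14 = 16384
So ceil(log2(8384)) = 14

bits = ceil(log2(8384)) = ceil(13.0334) = 14 bits


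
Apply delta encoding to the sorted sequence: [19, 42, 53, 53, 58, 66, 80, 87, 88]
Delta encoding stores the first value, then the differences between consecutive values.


First value: 19
Deltas:
  42 - 19 = 23
  53 - 42 = 11
  53 - 53 = 0
  58 - 53 = 5
  66 - 58 = 8
  80 - 66 = 14
  87 - 80 = 7
  88 - 87 = 1


Delta encoded: [19, 23, 11, 0, 5, 8, 14, 7, 1]


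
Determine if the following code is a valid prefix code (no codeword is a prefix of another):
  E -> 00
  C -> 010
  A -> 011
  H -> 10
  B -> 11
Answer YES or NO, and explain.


Checking each pair (does one codeword prefix another?):
  E='00' vs C='010': no prefix
  E='00' vs A='011': no prefix
  E='00' vs H='10': no prefix
  E='00' vs B='11': no prefix
  C='010' vs E='00': no prefix
  C='010' vs A='011': no prefix
  C='010' vs H='10': no prefix
  C='010' vs B='11': no prefix
  A='011' vs E='00': no prefix
  A='011' vs C='010': no prefix
  A='011' vs H='10': no prefix
  A='011' vs B='11': no prefix
  H='10' vs E='00': no prefix
  H='10' vs C='010': no prefix
  H='10' vs A='011': no prefix
  H='10' vs B='11': no prefix
  B='11' vs E='00': no prefix
  B='11' vs C='010': no prefix
  B='11' vs A='011': no prefix
  B='11' vs H='10': no prefix
No violation found over all pairs.

YES -- this is a valid prefix code. No codeword is a prefix of any other codeword.


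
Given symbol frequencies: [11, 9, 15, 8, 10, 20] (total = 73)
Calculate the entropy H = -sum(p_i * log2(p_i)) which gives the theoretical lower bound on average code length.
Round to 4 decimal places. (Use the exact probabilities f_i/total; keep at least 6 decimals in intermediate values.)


Per-symbol terms -p_i * log2(p_i) with p_i = f_i/73:
  p = 11/73 = 0.150685: log2(p) = -2.730393, -p*log2(p) = 0.411429
  p = 9/73 = 0.123288: log2(p) = -3.019900, -p*log2(p) = 0.372316
  p = 15/73 = 0.205479: log2(p) = -2.282934, -p*log2(p) = 0.469096
  p = 8/73 = 0.109589: log2(p) = -3.189825, -p*log2(p) = 0.349570
  p = 10/73 = 0.136986: log2(p) = -2.867896, -p*log2(p) = 0.392863
  p = 20/73 = 0.273973: log2(p) = -1.867896, -p*log2(p) = 0.511752
H = 0.411429 + 0.372316 + 0.469096 + 0.349570 + 0.392863 + 0.511752 = 2.507026

H = 2.507 bits/symbol


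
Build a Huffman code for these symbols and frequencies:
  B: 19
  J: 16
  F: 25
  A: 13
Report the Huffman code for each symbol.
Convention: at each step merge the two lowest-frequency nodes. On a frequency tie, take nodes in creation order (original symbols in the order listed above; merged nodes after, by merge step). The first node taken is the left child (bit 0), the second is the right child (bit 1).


Huffman tree construction:
Step 1: Merge A(13) + J(16) = 29
Step 2: Merge B(19) + F(25) = 44
Step 3: Merge (A+J)(29) + (B+F)(44) = 73
Read each symbol's code off the tree from the root (left child = 0, right child = 1).

Codes:
  B: 10 (length 2)
  J: 01 (length 2)
  F: 11 (length 2)
  A: 00 (length 2)
Average code length: 146/73 = 2.0000 bits/symbol


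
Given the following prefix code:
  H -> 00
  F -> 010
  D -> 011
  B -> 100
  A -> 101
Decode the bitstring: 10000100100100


Decoding step by step:
Bits 100 -> B
Bits 00 -> H
Bits 100 -> B
Bits 100 -> B
Bits 100 -> B


Decoded message: BHBBB


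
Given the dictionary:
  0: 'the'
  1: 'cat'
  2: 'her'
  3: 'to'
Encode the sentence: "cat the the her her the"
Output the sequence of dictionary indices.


Look up each word in the dictionary:
  'cat' -> 1
  'the' -> 0
  'the' -> 0
  'her' -> 2
  'her' -> 2
  'the' -> 0

Encoded: [1, 0, 0, 2, 2, 0]


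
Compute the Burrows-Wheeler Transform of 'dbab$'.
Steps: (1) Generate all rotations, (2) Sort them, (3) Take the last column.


Rotations (sorted):
  0: $dbab -> last char: b
  1: ab$db -> last char: b
  2: b$dba -> last char: a
  3: bab$d -> last char: d
  4: dbab$ -> last char: $


BWT = bbad$


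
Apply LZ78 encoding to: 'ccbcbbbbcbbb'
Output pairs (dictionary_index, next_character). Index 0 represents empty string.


LZ78 encoding steps:
Dictionary: {0: ''}
Step 1: w='' (idx 0), next='c' -> output (0, 'c'), add 'c' as idx 1
Step 2: w='c' (idx 1), next='b' -> output (1, 'b'), add 'cb' as idx 2
Step 3: w='cb' (idx 2), next='b' -> output (2, 'b'), add 'cbb' as idx 3
Step 4: w='' (idx 0), next='b' -> output (0, 'b'), add 'b' as idx 4
Step 5: w='b' (idx 4), next='c' -> output (4, 'c'), add 'bc' as idx 5
Step 6: w='b' (idx 4), next='b' -> output (4, 'b'), add 'bb' as idx 6
Step 7: w='b' (idx 4), end of input -> output (4, '')


Encoded: [(0, 'c'), (1, 'b'), (2, 'b'), (0, 'b'), (4, 'c'), (4, 'b'), (4, '')]


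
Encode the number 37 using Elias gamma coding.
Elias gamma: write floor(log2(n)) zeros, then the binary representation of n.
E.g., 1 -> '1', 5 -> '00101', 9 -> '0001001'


num_bits = floor(log2(37)) + 1 = 6
leading_zeros = num_bits - 1 = 5
binary(37) = 100101

Elias gamma(37) = '00000' + '100101' = 00000100101 (11 bits)


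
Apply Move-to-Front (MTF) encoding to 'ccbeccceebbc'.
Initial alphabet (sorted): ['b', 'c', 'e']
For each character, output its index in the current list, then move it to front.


MTF encoding:
'c': index 1 in ['b', 'c', 'e'] -> ['c', 'b', 'e']
'c': index 0 in ['c', 'b', 'e'] -> ['c', 'b', 'e']
'b': index 1 in ['c', 'b', 'e'] -> ['b', 'c', 'e']
'e': index 2 in ['b', 'c', 'e'] -> ['e', 'b', 'c']
'c': index 2 in ['e', 'b', 'c'] -> ['c', 'e', 'b']
'c': index 0 in ['c', 'e', 'b'] -> ['c', 'e', 'b']
'c': index 0 in ['c', 'e', 'b'] -> ['c', 'e', 'b']
'e': index 1 in ['c', 'e', 'b'] -> ['e', 'c', 'b']
'e': index 0 in ['e', 'c', 'b'] -> ['e', 'c', 'b']
'b': index 2 in ['e', 'c', 'b'] -> ['b', 'e', 'c']
'b': index 0 in ['b', 'e', 'c'] -> ['b', 'e', 'c']
'c': index 2 in ['b', 'e', 'c'] -> ['c', 'b', 'e']


Output: [1, 0, 1, 2, 2, 0, 0, 1, 0, 2, 0, 2]


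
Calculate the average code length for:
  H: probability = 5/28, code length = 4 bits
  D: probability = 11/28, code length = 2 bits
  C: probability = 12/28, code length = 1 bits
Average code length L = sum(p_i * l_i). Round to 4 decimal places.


Weighted contributions p_i * l_i:
  H: (5/28) * 4 = 20/28
  D: (11/28) * 2 = 22/28
  C: (12/28) * 1 = 12/28
Sum = (20 + 22 + 12)/28 = 54/28

L = 54/28 = 1.9286 bits/symbol


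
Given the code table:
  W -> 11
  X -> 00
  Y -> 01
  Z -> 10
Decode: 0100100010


Decoding:
01 -> Y
00 -> X
10 -> Z
00 -> X
10 -> Z


Result: YXZXZ


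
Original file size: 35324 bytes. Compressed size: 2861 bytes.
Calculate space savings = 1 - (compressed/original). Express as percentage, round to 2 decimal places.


ratio = compressed/original = 2861/35324 = 0.080993
savings = 1 - ratio = 1 - 0.080993 = 0.919007
as a percentage: 0.919007 * 100 = 91.9%

Space savings = 1 - 2861/35324 = 91.9%


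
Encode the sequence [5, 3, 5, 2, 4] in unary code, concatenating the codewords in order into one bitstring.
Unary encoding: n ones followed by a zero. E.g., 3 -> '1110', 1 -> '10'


Encode each number as n ones followed by a terminating 0:
  5 -> 111110 (6 bits)
  3 -> 1110 (4 bits)
  5 -> 111110 (6 bits)
  2 -> 110 (3 bits)
  4 -> 11110 (5 bits)
Total length = 6 + 4 + 6 + 3 + 5 = 24 bits.

Unary([5, 3, 5, 2, 4]) = 111110111011111011011110 (24 bits)
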